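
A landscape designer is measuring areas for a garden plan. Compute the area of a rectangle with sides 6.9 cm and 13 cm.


Shape: rectangle
Length l = 6.9 cm, Width w = 13 cm
Formula: A = l * w
A = 6.9 * 13
A = 89.7
89.7 cm^2


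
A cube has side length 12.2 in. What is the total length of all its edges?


Shape: cube
Side s = 12.2 in
A cube has 12 edges, all equal.
Formula: total edge length = 12 * s
Total = 12 * 12.2
Total = 146.4
146.4 in


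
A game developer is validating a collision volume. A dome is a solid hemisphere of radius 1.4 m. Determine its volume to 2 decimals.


Shape: hemisphere (half of a sphere)
Radius r = 1.4 m
Formula: V = (1/2) * (4/3) * pi * r^3 = (2/3) * pi * r^3
r^3 = 2.744
(2/3) * 2.744 = 1.829333
V = 1.829333 * pi
V = 5.75
5.75 m^3


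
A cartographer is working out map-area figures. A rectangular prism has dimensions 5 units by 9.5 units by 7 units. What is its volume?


Shape: rectangular prism
l = 5 units, w = 9.5 units, h = 7 units
Formula: V = l * w * h
V = 5 * 9.5 * 7
V = 47.5 * 7
V = 332.5
332.5 units^3


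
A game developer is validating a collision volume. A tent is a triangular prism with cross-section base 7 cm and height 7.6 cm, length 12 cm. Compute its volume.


Shape: triangular prism
Triangle base = 7 cm, triangle height = 7.6 cm, prism length L = 12 cm
Formula: V = (1/2 * b * h_tri) * L
Cross-section area = 0.5 * 7 * 7.6 = 26.6
V = 26.6 * 12
V = 319.2
319.2 cm^3


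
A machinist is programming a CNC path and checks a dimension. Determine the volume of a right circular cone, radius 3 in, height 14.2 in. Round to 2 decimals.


Shape: cone
Radius r = 3 in, Height h = 14.2 in
Formula: V = (1/3) * pi * r^2 * h
r^2 = 9
pi * r^2 * h = pi * 9 * 14.2 = 127.8 * pi
V = 127.8 * pi / 3
V = 133.83
133.83 in^3


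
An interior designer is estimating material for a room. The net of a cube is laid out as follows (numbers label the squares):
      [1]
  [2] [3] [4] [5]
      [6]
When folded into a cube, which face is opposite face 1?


Net: cross layout. Take square 3 as the base (bottom).
Fold the four squares in the horizontal row up around 3: 2 -> left, 4 -> right, 5 wraps to the top.
Fold 1 and 6 up from 3: 1 -> back, 6 -> front.
Opposite pairs are therefore: (1, 6), (2, 4), (3, 5).
Face 1 is opposite face 6.
face 6


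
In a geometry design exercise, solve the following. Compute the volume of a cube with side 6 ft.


Shape: cube
Side s = 6 ft
Formula: V = s^3
V = 6 * 6 * 6
V = 36 * 6
V = 216
216 ft^3


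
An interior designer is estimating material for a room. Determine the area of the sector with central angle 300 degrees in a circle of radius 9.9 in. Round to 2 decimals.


Shape: circular sector
Radius r = 9.9 in, Angle = 300 degrees
Formula: A = (angle/360) * pi * r^2
r^2 = 98.01
Fraction of circle = 300/360
A = (300/360) * pi * 98.01
A = 81.675 * pi
A = 256.59
256.59 in^2


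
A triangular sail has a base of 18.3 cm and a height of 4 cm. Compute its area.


Shape: triangle
Base b = 18.3 cm, Height h = 4 cm
Formula: A = (1/2) * b * h
A = 0.5 * 18.3 * 4
A = 0.5 * 73.2
A = 36.6
36.6 cm^2


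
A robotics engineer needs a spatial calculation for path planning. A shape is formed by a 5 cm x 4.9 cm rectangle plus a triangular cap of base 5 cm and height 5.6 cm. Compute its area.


Composite shape: rectangle + triangle
Rectangle area = 5 * 4.9 = 24.5
Triangle area = 0.5 * 5 * 5.6 = 14
Total = 24.5 + 14
Total = 38.5
38.5 cm^2


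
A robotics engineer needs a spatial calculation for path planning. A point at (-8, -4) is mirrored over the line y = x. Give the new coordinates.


Transformation: reflection
Original point: (-8, -4)
Rule for reflection over y = x: (x, y) -> (y, x)
Apply: (-8, -4) -> (-4, -8)
(-4, -8)


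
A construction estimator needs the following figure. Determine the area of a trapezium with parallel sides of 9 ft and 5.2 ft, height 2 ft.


Shape: trapezoid
Parallel sides a = 9 ft, b = 5.2 ft; Height h = 2 ft
Formula: A = (a + b) * h / 2
a + b = 9 + 5.2 = 14.2
A = 14.2 * 2 / 2
A = 28.4 / 2
A = 14.2
14.2 ft^2


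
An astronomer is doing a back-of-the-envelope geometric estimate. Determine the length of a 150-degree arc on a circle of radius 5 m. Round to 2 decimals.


Shape: circular arc
Radius r = 5 m, Angle = 150 degrees
Formula: L = (angle/360) * 2 * pi * r
2 * pi * r = 10 * pi
L = (150/360) * 10 * pi
L = 4.166667 * pi
L = 13.09
13.09 m


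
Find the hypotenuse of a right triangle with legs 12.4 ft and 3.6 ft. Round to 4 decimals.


Shape: right triangle
Legs a = 12.4 ft, b = 3.6 ft
Formula: c = sqrt(a^2 + b^2)
a^2 = 153.76, b^2 = 12.96
a^2 + b^2 = 166.72
c = sqrt(166.72)
c = 12.912
12.912 ft


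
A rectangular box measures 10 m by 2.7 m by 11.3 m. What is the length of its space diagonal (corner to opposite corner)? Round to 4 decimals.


Shape: rectangular box (space diagonal)
l = 10 m, w = 2.7 m, h = 11.3 m
Visualize: the diagonal of the base, then a right triangle with that diagonal and the height.
Formula: d = sqrt(l^2 + w^2 + h^2)
l^2 + w^2 + h^2 = 100 + 7.29 + 127.69 = 234.98
d = sqrt(234.98)
d = 15.3291
15.3291 m


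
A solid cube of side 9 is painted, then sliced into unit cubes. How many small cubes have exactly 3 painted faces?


Large cube: 9 x 9 x 9, cut into unit cubes.
Cubes with 3 painted faces are at the corners. A cube always has 8 corners.
Count = 8
8 unit cubes


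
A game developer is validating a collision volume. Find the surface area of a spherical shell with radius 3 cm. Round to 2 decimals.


Shape: sphere
Radius r = 3 cm
Formula: SA = 4 * pi * r^2
r^2 = 9
SA = 4 * pi * 9
SA = 36 * pi
SA = 113.1
113.1 cm^2


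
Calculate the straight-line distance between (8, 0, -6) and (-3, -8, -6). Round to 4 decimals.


3D distance between two points
P1 = (8, 0, -6), P2 = (-3, -8, -6)
Formula: d = sqrt((x2-x1)^2 + (y2-y1)^2 + (z2-z1)^2)
dx = -3 - 8 = -11
dy = -8 - 0 = -8
dz = -6 - -6 = 0
dx^2 + dy^2 + dz^2 = 121 + 64 + 0 = 185
d = sqrt(185)
d = 13.6015
13.6015 units


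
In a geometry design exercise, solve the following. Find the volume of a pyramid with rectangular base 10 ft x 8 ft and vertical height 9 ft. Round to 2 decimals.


Shape: rectangular pyramid
Base: 10 ft x 8 ft, Height h = 9 ft
Formula: V = (1/3) * base_area * h
base_area = 10 * 8 = 80
base_area * h = 80 * 9 = 720
V = 720 / 3
V = 240
240 ft^3


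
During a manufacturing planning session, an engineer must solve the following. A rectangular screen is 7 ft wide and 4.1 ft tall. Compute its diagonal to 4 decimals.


Shape: rectangle (diagonal via Pythagoras)
Sides: 7 ft and 4.1 ft
Formula: d = sqrt(l^2 + w^2)
l^2 = 49, w^2 = 16.81
l^2 + w^2 = 65.81
d = sqrt(65.81)
d = 8.1123
8.1123 ft


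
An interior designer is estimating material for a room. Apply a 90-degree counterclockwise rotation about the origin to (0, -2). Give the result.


Transformation: rotation about the origin
Original point: (0, -2)
Rule for 90 deg counterclockwise: (x, y) -> (-y, x)
Apply: (0, -2) -> (2, 0)
(2, 0)


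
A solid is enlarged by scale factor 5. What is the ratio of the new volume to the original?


Linear scale factor k = 5
Rule: under a linear scaling by k, volumes scale by k^3.
k^3 = 5 * 5 * 5
k^3 = 25 * 5
k^3 = 125
Volume scales by a factor of 125.
125 (dimensionless)


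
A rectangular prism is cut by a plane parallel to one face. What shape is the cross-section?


Solid: rectangular prism
Cutting plane: parallel to one face
Visualize the intersection of the plane with the solid's surface.
The boundary of the cut region is a rectangle.
rectangle


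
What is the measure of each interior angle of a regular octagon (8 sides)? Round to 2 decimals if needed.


Shape: regular octagon (8 sides)
Formula: interior angle = (n - 2) * 180 / n
(n - 2) = 6
(n - 2) * 180 = 1080
angle = 1080 / 8
angle = 135
135 degrees


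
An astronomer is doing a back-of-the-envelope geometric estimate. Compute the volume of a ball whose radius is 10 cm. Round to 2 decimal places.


Shape: sphere
Radius r = 10 cm
Formula: V = (4/3) * pi * r^3
r^3 = 1000
(4/3) * 1000 = 1333.333333
V = 1333.333333 * pi
V = 4188.79
4188.79 cm^3


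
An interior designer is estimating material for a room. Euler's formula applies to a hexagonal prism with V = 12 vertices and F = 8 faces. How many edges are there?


Polyhedron: hexagonal prism
Euler's formula for convex polyhedra: V - E + F = 2
Given: V = 12 vertices and F = 8 faces
Solve for E:
E = V + F - 2 = 12 + 8 - 2 = 18
18 edges


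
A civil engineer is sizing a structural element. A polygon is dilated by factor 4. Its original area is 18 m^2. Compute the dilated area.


Linear scale factor k = 4
Original area = 18 m^2
Rule: under a linear scaling by k, areas scale by k^2.
k^2 = 4^2 = 16
New area = 18 * 16
New area = 288
288 m^2


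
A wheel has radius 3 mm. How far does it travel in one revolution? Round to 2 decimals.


Shape: circle
Radius r = 3 mm
Formula: C = 2 * pi * r
C = 2 * pi * 3
C = 6 * pi
C = 18.85
18.85 mm


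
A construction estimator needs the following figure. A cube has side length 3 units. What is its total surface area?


Shape: cube
Side s = 3 units
A cube has 6 square faces.
Formula: SA = 6 * s^2
s^2 = 9
SA = 6 * 9
SA = 54
54 units^2


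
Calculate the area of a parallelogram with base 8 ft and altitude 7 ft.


Shape: parallelogram
Base b = 8 ft, Height h = 7 ft
Formula: A = b * h
A = 8 * 7
A = 56
56 ft^2


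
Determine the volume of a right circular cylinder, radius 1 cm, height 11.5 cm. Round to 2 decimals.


Shape: cylinder
Radius r = 1 cm, Height h = 11.5 cm
Formula: V = pi * r^2 * h
r^2 = 1
V = pi * 1 * 11.5
V = 11.5 * pi
V = 36.13
36.13 cm^3


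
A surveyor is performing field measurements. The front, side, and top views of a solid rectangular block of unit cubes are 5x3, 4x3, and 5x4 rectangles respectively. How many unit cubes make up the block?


Orthographic views of a solid rectangular block:
Front view 5 x 3 -> length = 5, height = 3
Side view 4 x 3 -> width = 4, height = 3 (consistent)
Top view 5 x 4 -> confirms length = 5, width = 4
The block is 5 x 4 x 3.
Total unit cubes = 5 * 4 * 3 = 60
60 unit cubes


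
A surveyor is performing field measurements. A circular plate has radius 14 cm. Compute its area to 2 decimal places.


Shape: circle
Radius r = 14 cm
Formula: A = pi * r^2
r^2 = 14^2 = 196
A = pi * 196
A = 615.75
615.75 cm^2


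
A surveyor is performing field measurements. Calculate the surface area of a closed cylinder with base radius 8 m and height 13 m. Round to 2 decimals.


Shape: closed cylinder
Radius r = 8 m, Height h = 13 m
Formula: SA = 2*pi*r^2 + 2*pi*r*h = 2*pi*r*(r + h)
r + h = 21
2 * r * (r + h) = 2 * 8 * 21 = 336
SA = 336 * pi
SA = 1055.58
1055.58 m^2


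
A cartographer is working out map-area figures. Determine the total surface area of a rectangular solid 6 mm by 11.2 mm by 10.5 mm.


Shape: rectangular prism
l = 6 mm, w = 11.2 mm, h = 10.5 mm
Formula: SA = 2(lw + lh + wh)
lw = 67.2, lh = 63, wh = 117.6
lw + lh + wh = 247.8
SA = 2 * 247.8
SA = 495.6
495.6 mm^2


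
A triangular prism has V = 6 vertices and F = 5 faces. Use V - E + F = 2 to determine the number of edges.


Polyhedron: triangular prism
Euler's formula for convex polyhedra: V - E + F = 2
Given: V = 6 vertices and F = 5 faces
Solve for E:
E = V + F - 2 = 6 + 5 - 2 = 9
9 edges


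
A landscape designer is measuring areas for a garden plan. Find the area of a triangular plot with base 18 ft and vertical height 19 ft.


Shape: triangle
Base b = 18 ft, Height h = 19 ft
Formula: A = (1/2) * b * h
A = 0.5 * 18 * 19
A = 0.5 * 342
A = 171
171 ft^2


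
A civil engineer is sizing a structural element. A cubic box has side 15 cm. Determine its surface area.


Shape: cube
Side s = 15 cm
A cube has 6 square faces.
Formula: SA = 6 * s^2
s^2 = 225
SA = 6 * 225
SA = 1350
1350 cm^2


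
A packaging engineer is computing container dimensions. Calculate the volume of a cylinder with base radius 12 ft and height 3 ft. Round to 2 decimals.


Shape: cylinder
Radius r = 12 ft, Height h = 3 ft
Formula: V = pi * r^2 * h
r^2 = 144
V = pi * 144 * 3
V = 432 * pi
V = 1357.17
1357.17 ft^3


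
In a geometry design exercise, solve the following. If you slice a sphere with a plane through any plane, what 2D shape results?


Solid: sphere
Cutting plane: through any plane
Visualize the intersection of the plane with the solid's surface.
The boundary of the cut region is a circle.
circle


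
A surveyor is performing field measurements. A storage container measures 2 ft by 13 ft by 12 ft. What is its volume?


Shape: rectangular prism
l = 2 ft, w = 13 ft, h = 12 ft
Formula: V = l * w * h
V = 2 * 13 * 12
V = 26 * 12
V = 312
312 ft^3


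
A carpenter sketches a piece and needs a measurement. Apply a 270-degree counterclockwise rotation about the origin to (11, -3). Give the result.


Transformation: rotation about the origin
Original point: (11, -3)
Rule for 270 deg counterclockwise: (x, y) -> (y, -x)
Apply: (11, -3) -> (-3, -11)
(-3, -11)


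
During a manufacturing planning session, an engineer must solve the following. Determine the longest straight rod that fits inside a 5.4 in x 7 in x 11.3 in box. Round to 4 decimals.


Shape: rectangular box (space diagonal)
l = 5.4 in, w = 7 in, h = 11.3 in
Visualize: the diagonal of the base, then a right triangle with that diagonal and the height.
Formula: d = sqrt(l^2 + w^2 + h^2)
l^2 + w^2 + h^2 = 29.16 + 49 + 127.69 = 205.85
d = sqrt(205.85)
d = 14.3475
14.3475 in


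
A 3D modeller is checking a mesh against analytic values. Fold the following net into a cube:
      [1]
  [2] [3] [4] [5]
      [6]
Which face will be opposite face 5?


Net: cross layout. Take square 3 as the base (bottom).
Fold the four squares in the horizontal row up around 3: 2 -> left, 4 -> right, 5 wraps to the top.
Fold 1 and 6 up from 3: 1 -> back, 6 -> front.
Opposite pairs are therefore: (1, 6), (2, 4), (3, 5).
Face 5 is opposite face 3.
face 3


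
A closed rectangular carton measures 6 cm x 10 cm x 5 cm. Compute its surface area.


Shape: rectangular prism
l = 6 cm, w = 10 cm, h = 5 cm
Formula: SA = 2(lw + lh + wh)
lw = 60, lh = 30, wh = 50
lw + lh + wh = 140
SA = 2 * 140
SA = 280
280 cm^2


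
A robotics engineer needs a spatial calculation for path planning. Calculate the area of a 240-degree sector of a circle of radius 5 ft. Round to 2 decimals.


Shape: circular sector
Radius r = 5 ft, Angle = 240 degrees
Formula: A = (angle/360) * pi * r^2
r^2 = 25
Fraction of circle = 240/360
A = (240/360) * pi * 25
A = 16.666667 * pi
A = 52.36
52.36 ft^2


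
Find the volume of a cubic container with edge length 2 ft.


Shape: cube
Side s = 2 ft
Formula: V = s^3
V = 2 * 2 * 2
V = 4 * 2
V = 8
8 ft^3


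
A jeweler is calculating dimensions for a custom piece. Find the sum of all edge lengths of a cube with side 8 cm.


Shape: cube
Side s = 8 cm
A cube has 12 edges, all equal.
Formula: total edge length = 12 * s
Total = 12 * 8
Total = 96
96 cm


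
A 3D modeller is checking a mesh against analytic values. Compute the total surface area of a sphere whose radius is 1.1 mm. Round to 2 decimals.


Shape: sphere
Radius r = 1.1 mm
Formula: SA = 4 * pi * r^2
r^2 = 1.21
SA = 4 * pi * 1.21
SA = 4.84 * pi
SA = 15.21
15.21 mm^2


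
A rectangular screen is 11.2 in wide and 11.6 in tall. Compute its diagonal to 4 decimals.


Shape: rectangle (diagonal via Pythagoras)
Sides: 11.2 in and 11.6 in
Formula: d = sqrt(l^2 + w^2)
l^2 = 125.44, w^2 = 134.56
l^2 + w^2 = 260
d = sqrt(260)
d = 16.1245
16.1245 in


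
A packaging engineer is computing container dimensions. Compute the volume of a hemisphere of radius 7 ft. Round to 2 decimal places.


Shape: hemisphere (half of a sphere)
Radius r = 7 ft
Formula: V = (1/2) * (4/3) * pi * r^3 = (2/3) * pi * r^3
r^3 = 343
(2/3) * 343 = 228.666667
V = 228.666667 * pi
V = 718.38
718.38 ft^3


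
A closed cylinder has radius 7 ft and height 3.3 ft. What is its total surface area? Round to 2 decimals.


Shape: closed cylinder
Radius r = 7 ft, Height h = 3.3 ft
Formula: SA = 2*pi*r^2 + 2*pi*r*h = 2*pi*r*(r + h)
r + h = 10.3
2 * r * (r + h) = 2 * 7 * 10.3 = 144.2
SA = 144.2 * pi
SA = 453.02
453.02 ft^2


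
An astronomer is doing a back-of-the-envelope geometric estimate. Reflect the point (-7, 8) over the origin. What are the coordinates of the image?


Transformation: reflection
Original point: (-7, 8)
Rule for reflection through the origin: (x, y) -> (-x, -y)
Apply: (-7, 8) -> (7, -8)
(7, -8)


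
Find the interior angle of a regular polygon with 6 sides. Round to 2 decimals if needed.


Shape: regular hexagon (6 sides)
Formula: interior angle = (n - 2) * 180 / n
(n - 2) = 4
(n - 2) * 180 = 720
angle = 720 / 6
angle = 120
120 degrees


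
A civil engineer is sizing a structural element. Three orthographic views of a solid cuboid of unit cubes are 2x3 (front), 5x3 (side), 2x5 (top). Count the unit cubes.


Orthographic views of a solid rectangular block:
Front view 2 x 3 -> length = 2, height = 3
Side view 5 x 3 -> width = 5, height = 3 (consistent)
Top view 2 x 5 -> confirms length = 2, width = 5
The block is 2 x 5 x 3.
Total unit cubes = 2 * 5 * 3 = 30
30 unit cubes


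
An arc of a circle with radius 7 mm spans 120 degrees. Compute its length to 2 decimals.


Shape: circular arc
Radius r = 7 mm, Angle = 120 degrees
Formula: L = (angle/360) * 2 * pi * r
2 * pi * r = 14 * pi
L = (120/360) * 14 * pi
L = 4.666667 * pi
L = 14.66
14.66 mm


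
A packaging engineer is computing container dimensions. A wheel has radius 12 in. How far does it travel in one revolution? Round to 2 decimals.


Shape: circle
Radius r = 12 in
Formula: C = 2 * pi * r
C = 2 * pi * 12
C = 24 * pi
C = 75.4
75.4 in


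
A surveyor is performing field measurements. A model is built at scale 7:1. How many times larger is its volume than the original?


Linear scale factor k = 7
Rule: under a linear scaling by k, volumes scale by k^3.
k^3 = 7 * 7 * 7
k^3 = 49 * 7
k^3 = 343
Volume scales by a factor of 343.
343 (dimensionless)


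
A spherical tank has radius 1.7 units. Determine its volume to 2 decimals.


Shape: sphere
Radius r = 1.7 units
Formula: V = (4/3) * pi * r^3
r^3 = 4.913
(4/3) * 4.913 = 6.550667
V = 6.550667 * pi
V = 20.58
20.58 units^3


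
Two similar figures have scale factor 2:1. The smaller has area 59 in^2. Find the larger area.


Linear scale factor k = 2
Original area = 59 in^2
Rule: under a linear scaling by k, areas scale by k^2.
k^2 = 2^2 = 4
New area = 59 * 4
New area = 236
236 in^2


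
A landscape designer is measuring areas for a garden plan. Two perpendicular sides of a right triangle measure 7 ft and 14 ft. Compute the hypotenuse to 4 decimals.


Shape: right triangle
Legs a = 7 ft, b = 14 ft
Formula: c = sqrt(a^2 + b^2)
a^2 = 49, b^2 = 196
a^2 + b^2 = 245
c = sqrt(245)
c = 15.6525
15.6525 ft


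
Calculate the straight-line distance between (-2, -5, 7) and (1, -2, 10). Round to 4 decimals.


3D distance between two points
P1 = (-2, -5, 7), P2 = (1, -2, 10)
Formula: d = sqrt((x2-x1)^2 + (y2-y1)^2 + (z2-z1)^2)
dx = 1 - -2 = 3
dy = -2 - -5 = 3
dz = 10 - 7 = 3
dx^2 + dy^2 + dz^2 = 9 + 9 + 9 = 27
d = sqrt(27)
d = 5.1962
5.1962 units


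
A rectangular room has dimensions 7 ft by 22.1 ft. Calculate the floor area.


Shape: rectangle
Length l = 7 ft, Width w = 22.1 ft
Formula: A = l * w
A = 7 * 22.1
A = 154.7
154.7 ft^2


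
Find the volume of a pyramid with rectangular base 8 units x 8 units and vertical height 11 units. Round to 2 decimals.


Shape: rectangular pyramid
Base: 8 units x 8 units, Height h = 11 units
Formula: V = (1/3) * base_area * h
base_area = 8 * 8 = 64
base_area * h = 64 * 11 = 704
V = 704 / 3
V = 234.67
234.67 units^3


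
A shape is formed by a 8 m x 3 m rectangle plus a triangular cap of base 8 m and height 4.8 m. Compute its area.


Composite shape: rectangle + triangle
Rectangle area = 8 * 3 = 24
Triangle area = 0.5 * 8 * 4.8 = 19.2
Total = 24 + 19.2
Total = 43.2
43.2 m^2


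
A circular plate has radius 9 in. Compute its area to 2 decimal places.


Shape: circle
Radius r = 9 in
Formula: A = pi * r^2
r^2 = 9^2 = 81
A = pi * 81
A = 254.47
254.47 in^2


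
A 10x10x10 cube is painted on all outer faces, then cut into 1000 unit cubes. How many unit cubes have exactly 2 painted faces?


Large cube: 10 x 10 x 10, cut into unit cubes.
n = 10, so n - 2 = 8
Cubes with 2 painted faces lie along the edges, excluding corners.
A cube has 12 edges; each contributes (n - 2) = 8 such cubes.
Count = 12 * 8 = 96
96 unit cubes


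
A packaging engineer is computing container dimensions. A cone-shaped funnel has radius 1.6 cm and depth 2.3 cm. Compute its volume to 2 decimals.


Shape: cone
Radius r = 1.6 cm, Height h = 2.3 cm
Formula: V = (1/3) * pi * r^2 * h
r^2 = 2.56
pi * r^2 * h = pi * 2.56 * 2.3 = 5.888 * pi
V = 5.888 * pi / 3
V = 6.17
6.17 cm^3


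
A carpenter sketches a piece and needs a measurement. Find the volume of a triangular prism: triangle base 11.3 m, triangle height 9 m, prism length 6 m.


Shape: triangular prism
Triangle base = 11.3 m, triangle height = 9 m, prism length L = 6 m
Formula: V = (1/2 * b * h_tri) * L
Cross-section area = 0.5 * 11.3 * 9 = 50.85
V = 50.85 * 6
V = 305.1
305.1 m^3


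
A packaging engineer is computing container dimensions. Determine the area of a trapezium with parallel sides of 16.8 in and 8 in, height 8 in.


Shape: trapezoid
Parallel sides a = 16.8 in, b = 8 in; Height h = 8 in
Formula: A = (a + b) * h / 2
a + b = 16.8 + 8 = 24.8
A = 24.8 * 8 / 2
A = 198.4 / 2
A = 99.2
99.2 in^2


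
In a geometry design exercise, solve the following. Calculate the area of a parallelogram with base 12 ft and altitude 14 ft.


Shape: parallelogram
Base b = 12 ft, Height h = 14 ft
Formula: A = b * h
A = 12 * 14
A = 168
168 ft^2


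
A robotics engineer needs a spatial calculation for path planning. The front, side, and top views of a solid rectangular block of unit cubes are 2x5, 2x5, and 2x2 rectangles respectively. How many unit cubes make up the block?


Orthographic views of a solid rectangular block:
Front view 2 x 5 -> length = 2, height = 5
Side view 2 x 5 -> width = 2, height = 5 (consistent)
Top view 2 x 2 -> confirms length = 2, width = 2
The block is 2 x 2 x 5.
Total unit cubes = 2 * 2 * 5 = 20
20 unit cubes


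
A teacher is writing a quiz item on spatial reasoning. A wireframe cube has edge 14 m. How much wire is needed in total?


Shape: cube
Side s = 14 m
A cube has 12 edges, all equal.
Formula: total edge length = 12 * s
Total = 12 * 14
Total = 168
168 m


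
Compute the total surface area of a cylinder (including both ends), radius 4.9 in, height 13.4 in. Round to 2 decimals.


Shape: closed cylinder
Radius r = 4.9 in, Height h = 13.4 in
Formula: SA = 2*pi*r^2 + 2*pi*r*h = 2*pi*r*(r + h)
r + h = 18.3
2 * r * (r + h) = 2 * 4.9 * 18.3 = 179.34
SA = 179.34 * pi
SA = 563.41
563.41 in^2


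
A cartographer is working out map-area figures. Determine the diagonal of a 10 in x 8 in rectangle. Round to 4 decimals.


Shape: rectangle (diagonal via Pythagoras)
Sides: 10 in and 8 in
Formula: d = sqrt(l^2 + w^2)
l^2 = 100, w^2 = 64
l^2 + w^2 = 164
d = sqrt(164)
d = 12.8062
12.8062 in


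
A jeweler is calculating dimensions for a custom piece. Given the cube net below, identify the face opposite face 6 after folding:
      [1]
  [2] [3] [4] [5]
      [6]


Net: cross layout. Take square 3 as the base (bottom).
Fold the four squares in the horizontal row up around 3: 2 -> left, 4 -> right, 5 wraps to the top.
Fold 1 and 6 up from 3: 1 -> back, 6 -> front.
Opposite pairs are therefore: (1, 6), (2, 4), (3, 5).
Face 6 is opposite face 1.
face 1


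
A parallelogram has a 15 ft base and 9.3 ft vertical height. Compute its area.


Shape: parallelogram
Base b = 15 ft, Height h = 9.3 ft
Formula: A = b * h
A = 15 * 9.3
A = 139.5
139.5 ft^2


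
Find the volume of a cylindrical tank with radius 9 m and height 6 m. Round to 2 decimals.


Shape: cylinder
Radius r = 9 m, Height h = 6 m
Formula: V = pi * r^2 * h
r^2 = 81
V = pi * 81 * 6
V = 486 * pi
V = 1526.81
1526.81 m^3


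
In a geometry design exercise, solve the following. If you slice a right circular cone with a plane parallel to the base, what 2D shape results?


Solid: right circular cone
Cutting plane: parallel to the base
Visualize the intersection of the plane with the solid's surface.
The boundary of the cut region is a circle.
circle


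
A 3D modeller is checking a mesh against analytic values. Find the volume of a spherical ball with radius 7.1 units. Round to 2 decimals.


Shape: sphere
Radius r = 7.1 units
Formula: V = (4/3) * pi * r^3
r^3 = 357.911
(4/3) * 357.911 = 477.214667
V = 477.214667 * pi
V = 1499.21
1499.21 units^3


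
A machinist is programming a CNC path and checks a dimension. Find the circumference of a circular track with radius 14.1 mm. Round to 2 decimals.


Shape: circle
Radius r = 14.1 mm
Formula: C = 2 * pi * r
C = 2 * pi * 14.1
C = 28.2 * pi
C = 88.59
88.59 mm


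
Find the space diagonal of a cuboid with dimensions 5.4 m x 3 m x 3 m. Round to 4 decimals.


Shape: rectangular box (space diagonal)
l = 5.4 m, w = 3 m, h = 3 m
Visualize: the diagonal of the base, then a right triangle with that diagonal and the height.
Formula: d = sqrt(l^2 + w^2 + h^2)
l^2 + w^2 + h^2 = 29.16 + 9 + 9 = 47.16
d = sqrt(47.16)
d = 6.8673
6.8673 m


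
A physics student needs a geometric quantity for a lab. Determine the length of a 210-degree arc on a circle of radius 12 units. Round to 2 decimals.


Shape: circular arc
Radius r = 12 units, Angle = 210 degrees
Formula: L = (angle/360) * 2 * pi * r
2 * pi * r = 24 * pi
L = (210/360) * 24 * pi
L = 14 * pi
L = 43.98
43.98 units


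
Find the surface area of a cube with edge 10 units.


Shape: cube
Side s = 10 units
A cube has 6 square faces.
Formula: SA = 6 * s^2
s^2 = 100
SA = 6 * 100
SA = 600
600 units^2


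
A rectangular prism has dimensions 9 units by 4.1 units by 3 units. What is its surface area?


Shape: rectangular prism
l = 9 units, w = 4.1 units, h = 3 units
Formula: SA = 2(lw + lh + wh)
lw = 36.9, lh = 27, wh = 12.3
lw + lh + wh = 76.2
SA = 2 * 76.2
SA = 152.4
152.4 units^2


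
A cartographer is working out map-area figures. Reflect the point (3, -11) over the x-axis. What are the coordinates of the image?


Transformation: reflection
Original point: (3, -11)
Rule for reflection over the x-axis: (x, y) -> (x, -y)
Apply: (3, -11) -> (3, 11)
(3, 11)


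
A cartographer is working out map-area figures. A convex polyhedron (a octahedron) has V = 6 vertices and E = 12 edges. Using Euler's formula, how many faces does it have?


Polyhedron: octahedron
Euler's formula for convex polyhedra: V - E + F = 2
Given: V = 6 vertices and E = 12 edges
Solve for F:
F = 2 + E - V = 2 + 12 - 6 = 8
8 faces


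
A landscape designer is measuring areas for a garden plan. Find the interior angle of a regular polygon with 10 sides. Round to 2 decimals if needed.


Shape: regular decagon (10 sides)
Formula: interior angle = (n - 2) * 180 / n
(n - 2) = 8
(n - 2) * 180 = 1440
angle = 1440 / 10
angle = 144
144 degrees


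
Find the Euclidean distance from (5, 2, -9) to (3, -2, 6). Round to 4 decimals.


3D distance between two points
P1 = (5, 2, -9), P2 = (3, -2, 6)
Formula: d = sqrt((x2-x1)^2 + (y2-y1)^2 + (z2-z1)^2)
dx = 3 - 5 = -2
dy = -2 - 2 = -4
dz = 6 - -9 = 15
dx^2 + dy^2 + dz^2 = 4 + 16 + 225 = 245
d = sqrt(245)
d = 15.6525
15.6525 units


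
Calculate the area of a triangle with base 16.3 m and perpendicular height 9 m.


Shape: triangle
Base b = 16.3 m, Height h = 9 m
Formula: A = (1/2) * b * h
A = 0.5 * 16.3 * 9
A = 0.5 * 146.7
A = 73.35
73.35 m^2


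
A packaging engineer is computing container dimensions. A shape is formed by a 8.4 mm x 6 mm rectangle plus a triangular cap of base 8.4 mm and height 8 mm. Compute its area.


Composite shape: rectangle + triangle
Rectangle area = 8.4 * 6 = 50.4
Triangle area = 0.5 * 8.4 * 8 = 33.6
Total = 50.4 + 33.6
Total = 84
84 mm^2


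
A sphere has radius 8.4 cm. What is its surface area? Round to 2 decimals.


Shape: sphere
Radius r = 8.4 cm
Formula: SA = 4 * pi * r^2
r^2 = 70.56
SA = 4 * pi * 70.56
SA = 282.24 * pi
SA = 886.68
886.68 cm^2


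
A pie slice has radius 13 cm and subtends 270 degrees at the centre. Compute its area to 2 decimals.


Shape: circular sector
Radius r = 13 cm, Angle = 270 degrees
Formula: A = (angle/360) * pi * r^2
r^2 = 169
Fraction of circle = 270/360
A = (270/360) * pi * 169
A = 126.75 * pi
A = 398.2
398.2 cm^2


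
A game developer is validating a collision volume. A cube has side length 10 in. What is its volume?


Shape: cube
Side s = 10 in
Formula: V = s^3
V = 10 * 10 * 10
V = 100 * 10
V = 1000
1000 in^3


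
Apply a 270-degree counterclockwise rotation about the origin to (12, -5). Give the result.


Transformation: rotation about the origin
Original point: (12, -5)
Rule for 270 deg counterclockwise: (x, y) -> (y, -x)
Apply: (12, -5) -> (-5, -12)
(-5, -12)


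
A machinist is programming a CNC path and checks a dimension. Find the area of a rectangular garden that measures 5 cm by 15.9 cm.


Shape: rectangle
Length l = 5 cm, Width w = 15.9 cm
Formula: A = l * w
A = 5 * 15.9
A = 79.5
79.5 cm^2


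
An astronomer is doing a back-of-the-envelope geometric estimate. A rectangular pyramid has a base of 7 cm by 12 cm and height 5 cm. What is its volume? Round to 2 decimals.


Shape: rectangular pyramid
Base: 7 cm x 12 cm, Height h = 5 cm
Formula: V = (1/3) * base_area * h
base_area = 7 * 12 = 84
base_area * h = 84 * 5 = 420
V = 420 / 3
V = 140
140 cm^3


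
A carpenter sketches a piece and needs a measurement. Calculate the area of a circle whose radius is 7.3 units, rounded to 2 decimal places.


Shape: circle
Radius r = 7.3 units
Formula: A = pi * r^2
r^2 = 7.3^2 = 53.29
A = pi * 53.29
A = 167.42
167.42 units^2


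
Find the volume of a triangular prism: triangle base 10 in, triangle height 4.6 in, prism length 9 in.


Shape: triangular prism
Triangle base = 10 in, triangle height = 4.6 in, prism length L = 9 in
Formula: V = (1/2 * b * h_tri) * L
Cross-section area = 0.5 * 10 * 4.6 = 23
V = 23 * 9
V = 207
207 in^3


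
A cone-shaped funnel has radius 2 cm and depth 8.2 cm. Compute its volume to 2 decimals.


Shape: cone
Radius r = 2 cm, Height h = 8.2 cm
Formula: V = (1/3) * pi * r^2 * h
r^2 = 4
pi * r^2 * h = pi * 4 * 8.2 = 32.8 * pi
V = 32.8 * pi / 3
V = 34.35
34.35 cm^3


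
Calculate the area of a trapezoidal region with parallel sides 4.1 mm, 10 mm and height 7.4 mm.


Shape: trapezoid
Parallel sides a = 4.1 mm, b = 10 mm; Height h = 7.4 mm
Formula: A = (a + b) * h / 2
a + b = 4.1 + 10 = 14.1
A = 14.1 * 7.4 / 2
A = 104.34 / 2
A = 52.17
52.17 mm^2


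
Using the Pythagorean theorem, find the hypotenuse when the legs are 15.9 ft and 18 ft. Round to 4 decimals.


Shape: right triangle
Legs a = 15.9 ft, b = 18 ft
Formula: c = sqrt(a^2 + b^2)
a^2 = 252.81, b^2 = 324
a^2 + b^2 = 576.81
c = sqrt(576.81)
c = 24.0169
24.0169 ft


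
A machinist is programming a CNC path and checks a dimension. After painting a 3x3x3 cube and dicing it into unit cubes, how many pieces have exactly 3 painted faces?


Large cube: 3 x 3 x 3, cut into unit cubes.
Cubes with 3 painted faces are at the corners. A cube always has 8 corners.
Count = 8
8 unit cubes


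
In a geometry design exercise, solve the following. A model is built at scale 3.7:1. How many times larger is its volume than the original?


Linear scale factor k = 3.7
Rule: under a linear scaling by k, volumes scale by k^3.
k^3 = 3.7 * 3.7 * 3.7
k^3 = 13.69 * 3.7
k^3 = 50.653
Volume scales by a factor of 50.653.
50.653 (dimensionless)


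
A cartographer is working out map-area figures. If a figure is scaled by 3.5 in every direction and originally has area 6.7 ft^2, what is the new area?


Linear scale factor k = 3.5
Original area = 6.7 ft^2
Rule: under a linear scaling by k, areas scale by k^2.
k^2 = 3.5^2 = 12.25
New area = 6.7 * 12.25
New area = 82.075
82.075 ft^2


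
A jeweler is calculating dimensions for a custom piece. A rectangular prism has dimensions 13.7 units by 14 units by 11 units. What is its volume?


Shape: rectangular prism
l = 13.7 units, w = 14 units, h = 11 units
Formula: V = l * w * h
V = 13.7 * 14 * 11
V = 191.8 * 11
V = 2109.8
2109.8 units^3


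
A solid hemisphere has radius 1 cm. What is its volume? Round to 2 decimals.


Shape: hemisphere (half of a sphere)
Radius r = 1 cm
Formula: V = (1/2) * (4/3) * pi * r^3 = (2/3) * pi * r^3
r^3 = 1
(2/3) * 1 = 0.666667
V = 0.666667 * pi
V = 2.09
2.09 cm^3


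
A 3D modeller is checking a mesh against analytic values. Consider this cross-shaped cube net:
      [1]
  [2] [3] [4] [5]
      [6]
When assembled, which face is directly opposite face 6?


Net: cross layout. Take square 3 as the base (bottom).
Fold the four squares in the horizontal row up around 3: 2 -> left, 4 -> right, 5 wraps to the top.
Fold 1 and 6 up from 3: 1 -> back, 6 -> front.
Opposite pairs are therefore: (1, 6), (2, 4), (3, 5).
Face 6 is opposite face 1.
face 1


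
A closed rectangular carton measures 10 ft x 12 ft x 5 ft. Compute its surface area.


Shape: rectangular prism
l = 10 ft, w = 12 ft, h = 5 ft
Formula: SA = 2(lw + lh + wh)
lw = 120, lh = 50, wh = 60
lw + lh + wh = 230
SA = 2 * 230
SA = 460
460 ft^2


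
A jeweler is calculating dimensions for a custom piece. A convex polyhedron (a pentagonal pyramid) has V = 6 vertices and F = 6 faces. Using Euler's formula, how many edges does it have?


Polyhedron: pentagonal pyramid
Euler's formula for convex polyhedra: V - E + F = 2
Given: V = 6 vertices and F = 6 faces
Solve for E:
E = V + F - 2 = 6 + 6 - 2 = 10
10 edges


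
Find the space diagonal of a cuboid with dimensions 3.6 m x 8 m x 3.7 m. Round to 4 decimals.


Shape: rectangular box (space diagonal)
l = 3.6 m, w = 8 m, h = 3.7 m
Visualize: the diagonal of the base, then a right triangle with that diagonal and the height.
Formula: d = sqrt(l^2 + w^2 + h^2)
l^2 + w^2 + h^2 = 12.96 + 64 + 13.69 = 90.65
d = sqrt(90.65)
d = 9.521
9.521 m


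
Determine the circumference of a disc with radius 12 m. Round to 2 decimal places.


Shape: circle
Radius r = 12 m
Formula: C = 2 * pi * r
C = 2 * pi * 12
C = 24 * pi
C = 75.4
75.4 m


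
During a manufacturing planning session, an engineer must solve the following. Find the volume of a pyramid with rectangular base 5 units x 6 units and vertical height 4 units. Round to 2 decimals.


Shape: rectangular pyramid
Base: 5 units x 6 units, Height h = 4 units
Formula: V = (1/3) * base_area * h
base_area = 5 * 6 = 30
base_area * h = 30 * 4 = 120
V = 120 / 3
V = 40
40 units^3


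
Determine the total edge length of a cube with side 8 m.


Shape: cube
Side s = 8 m
A cube has 12 edges, all equal.
Formula: total edge length = 12 * s
Total = 12 * 8
Total = 96
96 m


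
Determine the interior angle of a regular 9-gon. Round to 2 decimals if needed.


Shape: regular nonagon (9 sides)
Formula: interior angle = (n - 2) * 180 / n
(n - 2) = 7
(n - 2) * 180 = 1260
angle = 1260 / 9
angle = 140
140 degrees


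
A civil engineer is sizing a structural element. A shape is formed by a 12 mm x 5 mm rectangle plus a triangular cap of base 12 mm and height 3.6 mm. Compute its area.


Composite shape: rectangle + triangle
Rectangle area = 12 * 5 = 60
Triangle area = 0.5 * 12 * 3.6 = 21.6
Total = 60 + 21.6
Total = 81.6
81.6 mm^2


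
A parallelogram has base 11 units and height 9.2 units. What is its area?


Shape: parallelogram
Base b = 11 units, Height h = 9.2 units
Formula: A = b * h
A = 11 * 9.2
A = 101.2
101.2 units^2


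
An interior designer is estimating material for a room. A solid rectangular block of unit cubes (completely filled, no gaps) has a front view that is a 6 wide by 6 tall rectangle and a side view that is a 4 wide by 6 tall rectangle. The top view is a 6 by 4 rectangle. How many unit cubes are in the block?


Orthographic views of a solid rectangular block:
Front view 6 x 6 -> length = 6, height = 6
Side view 4 x 6 -> width = 4, height = 6 (consistent)
Top view 6 x 4 -> confirms length = 6, width = 4
The block is 6 x 4 x 6.
Total unit cubes = 6 * 4 * 6 = 144
144 unit cubes


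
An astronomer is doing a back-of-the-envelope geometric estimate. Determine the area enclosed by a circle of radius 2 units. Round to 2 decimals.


Shape: circle
Radius r = 2 units
Formula: A = pi * r^2
r^2 = 2^2 = 4
A = pi * 4
A = 12.57
12.57 units^2


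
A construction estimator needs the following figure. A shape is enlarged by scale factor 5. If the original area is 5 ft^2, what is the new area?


Linear scale factor k = 5
Original area = 5 ft^2
Rule: under a linear scaling by k, areas scale by k^2.
k^2 = 5^2 = 25
New area = 5 * 25
New area = 125
125 ft^2


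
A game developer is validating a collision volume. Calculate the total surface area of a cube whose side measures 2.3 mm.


Shape: cube
Side s = 2.3 mm
A cube has 6 square faces.
Formula: SA = 6 * s^2
s^2 = 5.29
SA = 6 * 5.29
SA = 31.74
31.74 mm^2


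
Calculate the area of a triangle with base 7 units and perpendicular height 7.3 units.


Shape: triangle
Base b = 7 units, Height h = 7.3 units
Formula: A = (1/2) * b * h
A = 0.5 * 7 * 7.3
A = 0.5 * 51.1
A = 25.55
25.55 units^2


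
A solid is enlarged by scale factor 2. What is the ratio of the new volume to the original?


Linear scale factor k = 2
Rule: under a linear scaling by k, volumes scale by k^3.
k^3 = 2 * 2 * 2
k^3 = 4 * 2
k^3 = 8
Volume scales by a factor of 8.
8 (dimensionless)


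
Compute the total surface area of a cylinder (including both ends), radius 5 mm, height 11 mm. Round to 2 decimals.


Shape: closed cylinder
Radius r = 5 mm, Height h = 11 mm
Formula: SA = 2*pi*r^2 + 2*pi*r*h = 2*pi*r*(r + h)
r + h = 16
2 * r * (r + h) = 2 * 5 * 16 = 160
SA = 160 * pi
SA = 502.65
502.65 mm^2


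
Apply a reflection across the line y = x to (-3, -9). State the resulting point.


Transformation: reflection
Original point: (-3, -9)
Rule for reflection over y = x: (x, y) -> (y, x)
Apply: (-3, -9) -> (-9, -3)
(-9, -3)


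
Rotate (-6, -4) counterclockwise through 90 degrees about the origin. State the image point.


Transformation: rotation about the origin
Original point: (-6, -4)
Rule for 90 deg counterclockwise: (x, y) -> (-y, x)
Apply: (-6, -4) -> (4, -6)
(4, -6)


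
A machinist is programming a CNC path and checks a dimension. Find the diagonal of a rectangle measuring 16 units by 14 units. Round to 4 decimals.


Shape: rectangle (diagonal via Pythagoras)
Sides: 16 units and 14 units
Formula: d = sqrt(l^2 + w^2)
l^2 = 256, w^2 = 196
l^2 + w^2 = 452
d = sqrt(452)
d = 21.2603
21.2603 units


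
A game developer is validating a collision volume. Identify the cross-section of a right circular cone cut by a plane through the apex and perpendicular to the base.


Solid: right circular cone
Cutting plane: through the apex and perpendicular to the base
Visualize the intersection of the plane with the solid's surface.
The boundary of the cut region is a isosceles triangle.
isosceles triangle


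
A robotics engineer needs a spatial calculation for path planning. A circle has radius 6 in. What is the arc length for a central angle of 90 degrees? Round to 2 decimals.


Shape: circular arc
Radius r = 6 in, Angle = 90 degrees
Formula: L = (angle/360) * 2 * pi * r
2 * pi * r = 12 * pi
L = (90/360) * 12 * pi
L = 3 * pi
L = 9.42
9.42 in


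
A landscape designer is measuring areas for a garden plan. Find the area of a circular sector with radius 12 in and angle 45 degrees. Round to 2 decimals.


Shape: circular sector
Radius r = 12 in, Angle = 45 degrees
Formula: A = (angle/360) * pi * r^2
r^2 = 144
Fraction of circle = 45/360
A = (45/360) * pi * 144
A = 18 * pi
A = 56.55
56.55 in^2
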